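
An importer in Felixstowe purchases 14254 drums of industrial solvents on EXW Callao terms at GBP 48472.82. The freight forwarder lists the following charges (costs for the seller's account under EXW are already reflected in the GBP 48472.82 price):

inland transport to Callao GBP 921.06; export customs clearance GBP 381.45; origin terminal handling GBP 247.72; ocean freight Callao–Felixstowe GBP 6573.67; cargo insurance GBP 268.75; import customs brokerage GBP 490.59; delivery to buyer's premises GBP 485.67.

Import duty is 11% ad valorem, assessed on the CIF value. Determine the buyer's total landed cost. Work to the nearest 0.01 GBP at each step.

EXW: the seller makes goods available at their premises; the buyer bears all onward costs.
CIF value = EXW price + inland to port + export clearance + origin terminal + freight + insurance = 48472.82 + 921.06 + 381.45 + 247.72 + 6573.67 + 268.75 = 56865.47
Import duty = 56865.47 × 11% = 6255.20
Buyer bears: inland to port 921.06 + export clearance 381.45 + origin terminal 247.72 + freight 6573.67 + insurance 268.75 + brokerage 490.59 + delivery 485.67 + duty 6255.20 = 15624.11
Landed cost = invoice 48472.82 + 15624.11 = 64096.93

Total landed cost: GBP 64096.93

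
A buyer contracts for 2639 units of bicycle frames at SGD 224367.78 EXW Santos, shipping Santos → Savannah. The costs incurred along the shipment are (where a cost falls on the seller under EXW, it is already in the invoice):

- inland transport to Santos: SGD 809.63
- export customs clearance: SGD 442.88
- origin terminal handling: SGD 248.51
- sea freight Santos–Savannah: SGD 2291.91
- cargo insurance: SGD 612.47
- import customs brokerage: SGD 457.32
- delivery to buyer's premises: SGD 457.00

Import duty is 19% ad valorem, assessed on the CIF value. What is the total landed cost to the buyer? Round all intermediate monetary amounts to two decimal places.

EXW: the seller makes goods available at their premises; the buyer bears all onward costs.
CIF value = EXW price + inland to port + export clearance + origin terminal + freight + insurance = 224367.78 + 809.63 + 442.88 + 248.51 + 2291.91 + 612.47 = 228773.18
Import duty = 228773.18 × 19% = 43466.90
Buyer bears: inland to port 809.63 + export clearance 442.88 + origin terminal 248.51 + freight 2291.91 + insurance 612.47 + brokerage 457.32 + delivery 457.00 + duty 43466.90 = 48786.62
Landed cost = invoice 224367.78 + 48786.62 = 273154.40

Total landed cost: SGD 273154.40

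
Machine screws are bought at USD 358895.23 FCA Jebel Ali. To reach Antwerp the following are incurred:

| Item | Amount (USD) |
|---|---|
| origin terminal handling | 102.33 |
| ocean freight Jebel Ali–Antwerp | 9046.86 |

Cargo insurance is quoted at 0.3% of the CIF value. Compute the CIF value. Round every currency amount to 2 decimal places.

CIF value: USD 369151.88

Let C be the CIF value. C = FCA price + pre-shipment costs + freight + 0.3% × C
C − 0.3% × C = 358895.23 + 102.33 + 9046.86
0.997 × C = 368044.42
C = 368044.42 / 0.997 = 369151.88
Insurance premium = 0.3% × 369151.88 = 1107.46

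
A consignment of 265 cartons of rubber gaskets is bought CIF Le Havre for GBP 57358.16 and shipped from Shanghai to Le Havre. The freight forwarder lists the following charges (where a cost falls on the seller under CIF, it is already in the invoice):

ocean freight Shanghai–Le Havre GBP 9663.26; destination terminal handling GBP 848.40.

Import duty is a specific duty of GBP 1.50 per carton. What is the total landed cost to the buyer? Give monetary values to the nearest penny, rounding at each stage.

CIF: the seller pays costs through ocean freight and marine insurance to the destination port.
Already in the invoice (seller's account under CIF): freight — exclude.
The CIF price already equals the CIF value: 57358.16
Import duty = 265 × 1.50 = 397.50
Buyer bears: destination terminal 848.40 + duty 397.50 = 1245.90
Landed cost = invoice 57358.16 + 1245.90 = 58604.06

Total landed cost: GBP 58604.06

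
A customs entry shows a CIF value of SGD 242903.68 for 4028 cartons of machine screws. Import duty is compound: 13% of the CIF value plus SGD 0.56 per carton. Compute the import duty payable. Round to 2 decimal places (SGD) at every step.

Import duty: SGD 33833.16

Ad valorem component: 242903.68 × 13% = 31577.48
Specific component: 4028 × 0.56 = 2255.68
Import duty = 31577.48 + 2255.68 = 33833.16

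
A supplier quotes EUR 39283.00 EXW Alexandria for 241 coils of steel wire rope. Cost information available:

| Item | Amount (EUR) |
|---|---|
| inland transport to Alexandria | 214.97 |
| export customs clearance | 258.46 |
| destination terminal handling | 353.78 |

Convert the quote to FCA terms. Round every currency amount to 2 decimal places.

Not relevant to the conversion: destination terminal — on the buyer under both terms; not part of either seller's price.
From EXW to FCA, the seller additionally bears: inland to port, export clearance.
FCA price = 39283.00 + 214.97 + 258.46 = 39756.43

FCA price: EUR 39756.43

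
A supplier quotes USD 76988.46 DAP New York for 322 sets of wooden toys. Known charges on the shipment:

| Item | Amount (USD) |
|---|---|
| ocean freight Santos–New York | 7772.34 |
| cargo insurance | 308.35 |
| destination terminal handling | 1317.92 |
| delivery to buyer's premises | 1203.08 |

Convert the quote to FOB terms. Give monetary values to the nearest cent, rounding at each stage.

FOB price: USD 66386.77

From DAP to FOB, the seller no longer bears: freight, insurance, destination terminal, delivery.
FOB price = 76988.46 − 7772.34 − 308.35 − 1317.92 − 1203.08 = 66386.77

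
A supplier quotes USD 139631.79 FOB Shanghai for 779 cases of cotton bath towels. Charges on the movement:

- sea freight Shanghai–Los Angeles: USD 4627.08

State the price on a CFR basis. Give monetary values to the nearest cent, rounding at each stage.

CFR price: USD 144258.87

From FOB to CFR, the seller additionally bears: freight.
CFR price = 139631.79 + 4627.08 = 144258.87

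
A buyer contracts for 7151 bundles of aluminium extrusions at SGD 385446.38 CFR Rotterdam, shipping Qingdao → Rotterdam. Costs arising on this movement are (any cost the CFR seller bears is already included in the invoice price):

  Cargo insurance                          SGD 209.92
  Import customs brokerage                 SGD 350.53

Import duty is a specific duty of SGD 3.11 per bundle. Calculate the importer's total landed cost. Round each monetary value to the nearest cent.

Total landed cost: SGD 408246.44

CFR: the seller pays costs through ocean freight to the destination port, but not insurance.
CIF value = CFR price + insurance = 385446.38 + 209.92 = 385656.30
Import duty = 7151 × 3.11 = 22239.61
Buyer bears: insurance 209.92 + brokerage 350.53 + duty 22239.61 = 22800.06
Landed cost = invoice 385446.38 + 22800.06 = 408246.44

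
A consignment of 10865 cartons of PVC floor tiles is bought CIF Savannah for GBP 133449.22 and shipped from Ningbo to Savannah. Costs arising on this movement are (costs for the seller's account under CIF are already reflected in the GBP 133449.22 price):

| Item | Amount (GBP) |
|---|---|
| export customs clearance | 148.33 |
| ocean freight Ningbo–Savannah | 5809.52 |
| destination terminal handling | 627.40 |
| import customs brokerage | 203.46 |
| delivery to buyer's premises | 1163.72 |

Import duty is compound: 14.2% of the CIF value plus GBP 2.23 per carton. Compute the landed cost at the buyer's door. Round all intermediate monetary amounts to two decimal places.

Total landed cost: GBP 178622.54

CIF: the seller pays costs through ocean freight and marine insurance to the destination port.
Already in the invoice (seller's account under CIF): export clearance, freight — exclude.
The CIF price already equals the CIF value: 133449.22
Ad valorem component: 133449.22 × 14.2% = 18949.79
Specific component: 10865 × 2.23 = 24228.95
Import duty = 18949.79 + 24228.95 = 43178.74
Buyer bears: destination terminal 627.40 + brokerage 203.46 + delivery 1163.72 + duty 43178.74 = 45173.32
Landed cost = invoice 133449.22 + 45173.32 = 178622.54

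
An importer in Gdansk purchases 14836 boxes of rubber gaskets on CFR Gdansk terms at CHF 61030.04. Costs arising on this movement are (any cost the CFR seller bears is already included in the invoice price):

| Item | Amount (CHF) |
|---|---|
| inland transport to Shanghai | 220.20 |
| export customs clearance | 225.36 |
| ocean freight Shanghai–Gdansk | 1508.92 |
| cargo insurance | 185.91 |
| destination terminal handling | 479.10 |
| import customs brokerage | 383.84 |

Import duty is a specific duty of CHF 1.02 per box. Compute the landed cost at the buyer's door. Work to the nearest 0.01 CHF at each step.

CFR: the seller pays costs through ocean freight to the destination port, but not insurance.
Already in the invoice (seller's account under CFR): inland to port, export clearance, freight — exclude.
CIF value = CFR price + insurance = 61030.04 + 185.91 = 61215.95
Import duty = 14836 × 1.02 = 15132.72
Buyer bears: insurance 185.91 + destination terminal 479.10 + brokerage 383.84 + duty 15132.72 = 16181.57
Landed cost = invoice 61030.04 + 16181.57 = 77211.61

Total landed cost: CHF 77211.61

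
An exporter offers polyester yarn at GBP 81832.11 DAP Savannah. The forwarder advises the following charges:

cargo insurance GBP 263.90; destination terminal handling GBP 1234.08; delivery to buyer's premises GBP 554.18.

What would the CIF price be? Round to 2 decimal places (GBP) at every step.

CIF price: GBP 80043.85

Not relevant to the conversion: insurance — on the seller under both DAP and CIF; already in the DAP price and stays in the CIF price.
From DAP to CIF, the seller no longer bears: destination terminal, delivery.
CIF price = 81832.11 − 1234.08 − 554.18 = 80043.85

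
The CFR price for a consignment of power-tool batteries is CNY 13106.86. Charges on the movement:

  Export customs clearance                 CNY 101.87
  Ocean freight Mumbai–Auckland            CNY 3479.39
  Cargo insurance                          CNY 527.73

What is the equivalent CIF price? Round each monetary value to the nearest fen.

Not relevant to the conversion: export clearance, freight — on the seller under both CFR and CIF; already in the CFR price and stays in the CIF price.
From CFR to CIF, the seller additionally bears: insurance.
CIF price = 13106.86 + 527.73 = 13634.59

CIF price: CNY 13634.59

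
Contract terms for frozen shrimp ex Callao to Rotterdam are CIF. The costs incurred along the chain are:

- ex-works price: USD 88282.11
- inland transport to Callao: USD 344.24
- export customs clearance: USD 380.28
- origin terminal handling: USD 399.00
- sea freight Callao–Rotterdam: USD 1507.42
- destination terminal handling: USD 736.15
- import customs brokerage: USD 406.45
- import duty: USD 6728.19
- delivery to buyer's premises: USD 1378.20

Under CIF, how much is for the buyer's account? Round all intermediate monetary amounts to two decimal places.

Buyer's account: USD 9248.99

CIF: the seller pays costs through ocean freight and marine insurance to the destination port.
Seller's account: goods 88282.11 + inland to port 344.24 + export clearance 380.28 + origin terminal 399.00 + freight 1507.42 = 90913.05
Buyer's account: destination terminal 736.15 + brokerage 406.45 + duty 6728.19 + delivery 1378.20 = 9248.99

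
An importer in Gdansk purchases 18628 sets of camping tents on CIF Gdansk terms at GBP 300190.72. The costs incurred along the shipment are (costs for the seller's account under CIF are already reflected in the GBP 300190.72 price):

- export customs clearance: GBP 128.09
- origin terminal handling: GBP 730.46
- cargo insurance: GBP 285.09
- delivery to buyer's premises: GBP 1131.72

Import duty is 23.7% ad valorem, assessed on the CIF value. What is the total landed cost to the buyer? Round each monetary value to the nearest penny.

Total landed cost: GBP 372467.64

CIF: the seller pays costs through ocean freight and marine insurance to the destination port.
Already in the invoice (seller's account under CIF): export clearance, origin terminal, insurance — exclude.
The CIF price already equals the CIF value: 300190.72
Import duty = 300190.72 × 23.7% = 71145.20
Buyer bears: delivery 1131.72 + duty 71145.20 = 72276.92
Landed cost = invoice 300190.72 + 72276.92 = 372467.64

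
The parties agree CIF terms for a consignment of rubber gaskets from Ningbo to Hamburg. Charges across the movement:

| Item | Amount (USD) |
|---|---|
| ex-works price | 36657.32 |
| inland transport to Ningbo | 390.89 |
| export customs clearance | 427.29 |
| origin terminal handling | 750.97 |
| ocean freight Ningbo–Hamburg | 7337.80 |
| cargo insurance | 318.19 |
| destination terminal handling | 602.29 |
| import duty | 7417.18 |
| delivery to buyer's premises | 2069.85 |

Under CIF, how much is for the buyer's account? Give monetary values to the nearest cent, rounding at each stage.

CIF: the seller pays costs through ocean freight and marine insurance to the destination port.
Seller's account: goods 36657.32 + inland to port 390.89 + export clearance 427.29 + origin terminal 750.97 + freight 7337.80 + insurance 318.19 = 45882.46
Buyer's account: destination terminal 602.29 + duty 7417.18 + delivery 2069.85 = 10089.32

Buyer's account: USD 10089.32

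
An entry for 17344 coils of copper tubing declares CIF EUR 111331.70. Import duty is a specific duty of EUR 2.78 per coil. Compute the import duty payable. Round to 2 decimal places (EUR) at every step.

Import duty = 17344 × 2.78 = 48216.32

Import duty: EUR 48216.32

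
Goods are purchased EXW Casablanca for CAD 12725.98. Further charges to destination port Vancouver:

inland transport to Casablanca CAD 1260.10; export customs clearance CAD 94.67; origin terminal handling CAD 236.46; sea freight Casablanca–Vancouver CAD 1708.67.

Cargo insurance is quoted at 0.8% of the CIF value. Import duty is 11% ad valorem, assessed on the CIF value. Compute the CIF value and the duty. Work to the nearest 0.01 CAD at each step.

Let C be the CIF value. C = EXW price + pre-shipment costs + freight + 0.8% × C
C − 0.8% × C = 12725.98 + 1260.10 + 94.67 + 236.46 + 1708.67
0.992 × C = 16025.88
C = 16025.88 / 0.992 = 16155.12
Insurance premium = 0.8% × 16155.12 = 129.24
Import duty = 16155.12 × 11% = 1777.06

CIF value: CAD 16155.12; import duty: CAD 1777.06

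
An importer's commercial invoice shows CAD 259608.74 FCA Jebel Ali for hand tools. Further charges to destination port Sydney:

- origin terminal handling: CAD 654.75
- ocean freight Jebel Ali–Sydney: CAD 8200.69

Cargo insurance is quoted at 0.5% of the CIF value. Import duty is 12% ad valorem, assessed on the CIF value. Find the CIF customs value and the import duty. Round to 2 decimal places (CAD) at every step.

Let C be the CIF value. C = FCA price + pre-shipment costs + freight + 0.5% × C
C − 0.5% × C = 259608.74 + 654.75 + 8200.69
0.995 × C = 268464.18
C = 268464.18 / 0.995 = 269813.25
Insurance premium = 0.5% × 269813.25 = 1349.07
Import duty = 269813.25 × 12% = 32377.59

CIF value: CAD 269813.25; import duty: CAD 32377.59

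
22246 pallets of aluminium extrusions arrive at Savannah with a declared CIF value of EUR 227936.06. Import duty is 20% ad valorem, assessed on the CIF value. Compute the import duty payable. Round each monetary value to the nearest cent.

Import duty: EUR 45587.21

Import duty = 227936.06 × 20% = 45587.21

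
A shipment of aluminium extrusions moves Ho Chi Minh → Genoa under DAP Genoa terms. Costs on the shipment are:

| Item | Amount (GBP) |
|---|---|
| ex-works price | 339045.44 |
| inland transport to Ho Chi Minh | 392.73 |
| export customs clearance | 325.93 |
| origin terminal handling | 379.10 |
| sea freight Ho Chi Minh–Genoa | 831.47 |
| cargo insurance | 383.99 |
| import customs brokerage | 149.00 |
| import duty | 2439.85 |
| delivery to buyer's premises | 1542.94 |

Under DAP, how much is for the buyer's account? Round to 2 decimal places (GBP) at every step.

DAP: the seller bears all costs to the named destination except import duty and clearance.
Seller's account: goods 339045.44 + inland to port 392.73 + export clearance 325.93 + origin terminal 379.10 + freight 831.47 + insurance 383.99 + delivery 1542.94 = 342901.60
Buyer's account: brokerage 149.00 + duty 2439.85 = 2588.85

Buyer's account: GBP 2588.85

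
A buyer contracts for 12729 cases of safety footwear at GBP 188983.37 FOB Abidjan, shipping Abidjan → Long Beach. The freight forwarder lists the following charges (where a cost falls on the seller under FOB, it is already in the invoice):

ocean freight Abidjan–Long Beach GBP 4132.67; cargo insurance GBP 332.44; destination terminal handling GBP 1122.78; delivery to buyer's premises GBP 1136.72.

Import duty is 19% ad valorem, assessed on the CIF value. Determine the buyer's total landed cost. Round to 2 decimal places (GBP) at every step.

Total landed cost: GBP 232463.19

FOB: the seller bears costs until goods are on board at the origin port; the buyer bears freight, insurance and all costs thereafter.
CIF value = FOB price + freight + insurance = 188983.37 + 4132.67 + 332.44 = 193448.48
Import duty = 193448.48 × 19% = 36755.21
Buyer bears: freight 4132.67 + insurance 332.44 + destination terminal 1122.78 + delivery 1136.72 + duty 36755.21 = 43479.82
Landed cost = invoice 188983.37 + 43479.82 = 232463.19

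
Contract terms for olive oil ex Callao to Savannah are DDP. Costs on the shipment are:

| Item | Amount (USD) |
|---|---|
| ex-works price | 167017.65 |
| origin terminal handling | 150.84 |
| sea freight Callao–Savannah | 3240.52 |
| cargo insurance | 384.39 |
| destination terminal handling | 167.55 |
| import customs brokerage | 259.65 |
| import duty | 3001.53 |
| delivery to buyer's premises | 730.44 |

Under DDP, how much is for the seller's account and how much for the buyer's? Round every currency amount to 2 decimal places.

Seller: USD 174952.57; buyer: USD 0.00

DDP: the seller bears all costs including import duty.
Seller's account: goods 167017.65 + origin terminal 150.84 + freight 3240.52 + insurance 384.39 + destination terminal 167.55 + brokerage 259.65 + duty 3001.53 + delivery 730.44 = 174952.57
Buyer's account: 0.00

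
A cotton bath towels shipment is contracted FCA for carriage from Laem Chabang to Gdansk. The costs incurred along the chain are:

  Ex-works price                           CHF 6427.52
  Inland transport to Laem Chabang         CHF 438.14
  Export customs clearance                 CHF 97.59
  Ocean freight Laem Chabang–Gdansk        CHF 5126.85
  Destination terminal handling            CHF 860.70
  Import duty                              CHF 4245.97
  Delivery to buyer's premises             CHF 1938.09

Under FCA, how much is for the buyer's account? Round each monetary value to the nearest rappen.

FCA: the seller delivers export-cleared goods to the carrier; the buyer bears costs from that point.
Seller's account: goods 6427.52 + inland to port 438.14 + export clearance 97.59 = 6963.25
Buyer's account: freight 5126.85 + destination terminal 860.70 + duty 4245.97 + delivery 1938.09 = 12171.61

Buyer's account: CHF 12171.61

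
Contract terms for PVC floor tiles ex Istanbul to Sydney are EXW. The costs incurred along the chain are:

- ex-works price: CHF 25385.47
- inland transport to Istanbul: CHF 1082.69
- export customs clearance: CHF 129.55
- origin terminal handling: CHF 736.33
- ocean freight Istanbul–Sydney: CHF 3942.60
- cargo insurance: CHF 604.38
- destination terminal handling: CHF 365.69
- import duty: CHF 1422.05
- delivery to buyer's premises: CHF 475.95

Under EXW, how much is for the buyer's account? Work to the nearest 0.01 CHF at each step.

EXW: the seller makes goods available at their premises; the buyer bears all onward costs.
Seller's account: goods 25385.47 = 25385.47
Buyer's account: inland to port 1082.69 + export clearance 129.55 + origin terminal 736.33 + freight 3942.60 + insurance 604.38 + destination terminal 365.69 + duty 1422.05 + delivery 475.95 = 8759.24

Buyer's account: CHF 8759.24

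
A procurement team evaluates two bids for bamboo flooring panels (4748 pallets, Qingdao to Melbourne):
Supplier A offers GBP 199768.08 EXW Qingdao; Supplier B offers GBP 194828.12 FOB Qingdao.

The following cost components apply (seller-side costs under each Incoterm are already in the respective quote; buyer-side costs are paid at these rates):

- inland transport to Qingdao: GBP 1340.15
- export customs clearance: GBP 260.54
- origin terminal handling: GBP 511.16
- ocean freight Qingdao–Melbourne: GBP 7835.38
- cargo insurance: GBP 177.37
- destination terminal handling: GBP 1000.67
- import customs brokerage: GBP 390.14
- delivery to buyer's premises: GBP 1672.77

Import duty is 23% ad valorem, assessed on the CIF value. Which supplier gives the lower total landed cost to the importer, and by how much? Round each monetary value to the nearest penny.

Supplier B is cheaper by GBP 8673.73

Supplier A (EXW):
CIF value = EXW price + inland to port + export clearance + origin terminal + freight + insurance = 199768.08 + 1340.15 + 260.54 + 511.16 + 7835.38 + 177.37 = 209892.68
Import duty = 209892.68 × 23% = 48275.32
Buyer bears (A): 1340.15 + 260.54 + 511.16 + 7835.38 + 177.37 + 1000.67 + 390.14 + 1672.77 = 13188.18
Landed cost (A) = invoice 199768.08 + 13188.18 + duty 48275.32 = 261231.58
Supplier B (FOB):
CIF value = FOB price + freight + insurance = 194828.12 + 7835.38 + 177.37 = 202840.87
Import duty = 202840.87 × 23% = 46653.40
Buyer bears (B): 7835.38 + 177.37 + 1000.67 + 390.14 + 1672.77 = 11076.33
Landed cost (B) = invoice 194828.12 + 11076.33 + duty 46653.40 = 252557.85
Difference = |261231.58 − 252557.85| = 8673.73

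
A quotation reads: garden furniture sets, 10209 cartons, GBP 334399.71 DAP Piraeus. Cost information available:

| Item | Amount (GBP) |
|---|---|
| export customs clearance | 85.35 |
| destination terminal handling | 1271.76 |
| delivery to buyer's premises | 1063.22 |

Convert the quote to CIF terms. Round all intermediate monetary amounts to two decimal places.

Not relevant to the conversion: export clearance — on the seller under both DAP and CIF; already in the DAP price and stays in the CIF price.
From DAP to CIF, the seller no longer bears: destination terminal, delivery.
CIF price = 334399.71 − 1271.76 − 1063.22 = 332064.73

CIF price: GBP 332064.73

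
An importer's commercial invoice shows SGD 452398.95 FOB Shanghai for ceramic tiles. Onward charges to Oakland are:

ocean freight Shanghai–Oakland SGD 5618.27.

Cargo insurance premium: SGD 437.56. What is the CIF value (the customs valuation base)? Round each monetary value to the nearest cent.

CIF value: SGD 458454.78

CIF = FOB price + freight + insurance
CIF = 452398.95 + 5618.27 + 437.56 = 458454.78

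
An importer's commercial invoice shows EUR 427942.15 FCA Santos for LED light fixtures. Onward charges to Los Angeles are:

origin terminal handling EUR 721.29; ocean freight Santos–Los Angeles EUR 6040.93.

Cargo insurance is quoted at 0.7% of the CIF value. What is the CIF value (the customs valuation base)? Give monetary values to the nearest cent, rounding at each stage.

Let C be the CIF value. C = FCA price + pre-shipment costs + freight + 0.7% × C
C − 0.7% × C = 427942.15 + 721.29 + 6040.93
0.993 × C = 434704.37
C = 434704.37 / 0.993 = 437768.75
Insurance premium = 0.7% × 437768.75 = 3064.38

CIF value: EUR 437768.75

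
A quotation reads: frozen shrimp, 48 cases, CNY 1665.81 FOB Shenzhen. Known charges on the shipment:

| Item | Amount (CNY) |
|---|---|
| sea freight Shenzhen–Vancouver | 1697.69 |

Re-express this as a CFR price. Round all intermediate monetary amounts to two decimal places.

CFR price: CNY 3363.50

From FOB to CFR, the seller additionally bears: freight.
CFR price = 1665.81 + 1697.69 = 3363.50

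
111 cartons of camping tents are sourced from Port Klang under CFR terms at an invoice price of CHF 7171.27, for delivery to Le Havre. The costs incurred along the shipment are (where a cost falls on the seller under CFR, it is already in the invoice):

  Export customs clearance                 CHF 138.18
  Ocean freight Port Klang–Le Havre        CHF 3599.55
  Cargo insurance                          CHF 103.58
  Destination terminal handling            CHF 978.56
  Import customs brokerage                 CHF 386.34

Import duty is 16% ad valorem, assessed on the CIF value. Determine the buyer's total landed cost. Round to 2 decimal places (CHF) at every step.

Total landed cost: CHF 9803.73

CFR: the seller pays costs through ocean freight to the destination port, but not insurance.
Already in the invoice (seller's account under CFR): export clearance, freight — exclude.
CIF value = CFR price + insurance = 7171.27 + 103.58 = 7274.85
Import duty = 7274.85 × 16% = 1163.98
Buyer bears: insurance 103.58 + destination terminal 978.56 + brokerage 386.34 + duty 1163.98 = 2632.46
Landed cost = invoice 7171.27 + 2632.46 = 9803.73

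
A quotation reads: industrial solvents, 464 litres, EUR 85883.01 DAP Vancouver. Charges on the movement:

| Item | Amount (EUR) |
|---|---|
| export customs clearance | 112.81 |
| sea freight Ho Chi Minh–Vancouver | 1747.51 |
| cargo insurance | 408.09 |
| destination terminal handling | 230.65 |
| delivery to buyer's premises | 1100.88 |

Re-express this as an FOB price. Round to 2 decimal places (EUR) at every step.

Not relevant to the conversion: export clearance — on the seller under both DAP and FOB; already in the DAP price and stays in the FOB price.
From DAP to FOB, the seller no longer bears: freight, insurance, destination terminal, delivery.
FOB price = 85883.01 − 1747.51 − 408.09 − 230.65 − 1100.88 = 82395.88

FOB price: EUR 82395.88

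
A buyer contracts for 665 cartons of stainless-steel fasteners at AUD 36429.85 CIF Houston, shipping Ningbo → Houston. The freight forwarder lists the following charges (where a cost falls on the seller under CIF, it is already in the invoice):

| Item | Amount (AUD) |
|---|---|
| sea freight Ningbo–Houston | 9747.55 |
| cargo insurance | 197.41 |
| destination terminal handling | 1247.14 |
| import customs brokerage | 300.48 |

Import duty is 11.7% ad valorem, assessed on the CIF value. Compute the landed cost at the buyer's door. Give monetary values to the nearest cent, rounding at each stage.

Total landed cost: AUD 42239.76

CIF: the seller pays costs through ocean freight and marine insurance to the destination port.
Already in the invoice (seller's account under CIF): freight, insurance — exclude.
The CIF price already equals the CIF value: 36429.85
Import duty = 36429.85 × 11.7% = 4262.29
Buyer bears: destination terminal 1247.14 + brokerage 300.48 + duty 4262.29 = 5809.91
Landed cost = invoice 36429.85 + 5809.91 = 42239.76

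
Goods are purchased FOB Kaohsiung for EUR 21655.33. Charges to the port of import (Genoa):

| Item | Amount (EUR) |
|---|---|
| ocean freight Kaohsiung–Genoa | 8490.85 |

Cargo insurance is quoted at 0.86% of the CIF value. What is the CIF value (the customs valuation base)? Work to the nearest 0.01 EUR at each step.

CIF value: EUR 30407.69

Let C be the CIF value. C = FOB price + freight + 0.86% × C
C − 0.86% × C = 21655.33 + 8490.85
0.9914 × C = 30146.18
C = 30146.18 / 0.9914 = 30407.69
Insurance premium = 0.86% × 30407.69 = 261.51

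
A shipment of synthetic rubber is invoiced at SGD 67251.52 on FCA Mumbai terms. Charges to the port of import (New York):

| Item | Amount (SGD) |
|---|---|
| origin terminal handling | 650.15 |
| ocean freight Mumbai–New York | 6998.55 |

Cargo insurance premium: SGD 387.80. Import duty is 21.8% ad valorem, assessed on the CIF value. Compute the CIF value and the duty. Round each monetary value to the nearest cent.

CIF value: SGD 75288.02; import duty: SGD 16412.79

CIF = FCA price + pre-shipment costs + freight + insurance
CIF = 67251.52 + 650.15 + 6998.55 + 387.80 = 75288.02
Import duty = 75288.02 × 21.8% = 16412.79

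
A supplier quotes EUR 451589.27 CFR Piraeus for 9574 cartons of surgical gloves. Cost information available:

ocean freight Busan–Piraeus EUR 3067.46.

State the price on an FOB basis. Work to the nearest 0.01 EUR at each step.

FOB price: EUR 448521.81

From CFR to FOB, the seller no longer bears: freight.
FOB price = 451589.27 − 3067.46 = 448521.81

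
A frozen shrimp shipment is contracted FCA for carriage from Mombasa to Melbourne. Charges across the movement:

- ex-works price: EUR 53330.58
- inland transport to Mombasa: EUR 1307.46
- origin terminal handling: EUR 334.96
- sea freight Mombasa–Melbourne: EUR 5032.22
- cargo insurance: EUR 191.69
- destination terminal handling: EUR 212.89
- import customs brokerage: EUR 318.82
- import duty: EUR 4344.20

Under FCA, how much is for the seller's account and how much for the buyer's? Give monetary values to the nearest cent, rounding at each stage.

FCA: the seller delivers export-cleared goods to the carrier; the buyer bears costs from that point.
Seller's account: goods 53330.58 + inland to port 1307.46 = 54638.04
Buyer's account: origin terminal 334.96 + freight 5032.22 + insurance 191.69 + destination terminal 212.89 + brokerage 318.82 + duty 4344.20 = 10434.78

Seller: EUR 54638.04; buyer: EUR 10434.78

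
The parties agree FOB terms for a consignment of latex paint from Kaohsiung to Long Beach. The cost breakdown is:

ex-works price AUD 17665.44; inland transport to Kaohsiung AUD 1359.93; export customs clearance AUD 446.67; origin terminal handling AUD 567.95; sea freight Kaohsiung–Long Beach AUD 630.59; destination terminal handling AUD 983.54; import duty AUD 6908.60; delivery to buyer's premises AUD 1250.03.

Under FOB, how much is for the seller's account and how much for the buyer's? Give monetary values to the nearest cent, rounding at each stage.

Seller: AUD 20039.99; buyer: AUD 9772.76

FOB: the seller bears costs until goods are on board at the origin port; the buyer bears freight, insurance and all costs thereafter.
Seller's account: goods 17665.44 + inland to port 1359.93 + export clearance 446.67 + origin terminal 567.95 = 20039.99
Buyer's account: freight 630.59 + destination terminal 983.54 + duty 6908.60 + delivery 1250.03 = 9772.76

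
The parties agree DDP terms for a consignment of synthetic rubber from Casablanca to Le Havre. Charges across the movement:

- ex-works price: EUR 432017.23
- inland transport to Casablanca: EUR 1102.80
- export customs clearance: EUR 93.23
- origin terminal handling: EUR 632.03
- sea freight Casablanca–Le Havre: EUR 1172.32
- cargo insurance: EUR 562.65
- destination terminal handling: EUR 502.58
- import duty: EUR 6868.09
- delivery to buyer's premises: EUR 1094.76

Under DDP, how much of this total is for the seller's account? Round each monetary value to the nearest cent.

Seller's account: EUR 444045.69

DDP: the seller bears all costs including import duty.
Seller's account: goods 432017.23 + inland to port 1102.80 + export clearance 93.23 + origin terminal 632.03 + freight 1172.32 + insurance 562.65 + destination terminal 502.58 + duty 6868.09 + delivery 1094.76 = 444045.69
Buyer's account: 0.00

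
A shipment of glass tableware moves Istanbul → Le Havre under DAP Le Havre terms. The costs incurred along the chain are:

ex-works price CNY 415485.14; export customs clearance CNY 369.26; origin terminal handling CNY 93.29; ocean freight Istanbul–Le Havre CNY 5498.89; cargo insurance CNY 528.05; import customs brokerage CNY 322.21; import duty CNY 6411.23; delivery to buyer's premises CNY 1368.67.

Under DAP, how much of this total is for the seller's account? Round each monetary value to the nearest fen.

DAP: the seller bears all costs to the named destination except import duty and clearance.
Seller's account: goods 415485.14 + export clearance 369.26 + origin terminal 93.29 + freight 5498.89 + insurance 528.05 + delivery 1368.67 = 423343.30
Buyer's account: brokerage 322.21 + duty 6411.23 = 6733.44

Seller's account: CNY 423343.30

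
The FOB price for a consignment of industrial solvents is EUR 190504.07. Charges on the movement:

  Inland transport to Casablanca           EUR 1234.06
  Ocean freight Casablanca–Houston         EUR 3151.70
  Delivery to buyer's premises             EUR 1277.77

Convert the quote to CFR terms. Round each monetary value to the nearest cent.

CFR price: EUR 193655.77

Not relevant to the conversion: inland to port — on the seller under both FOB and CFR; already in the FOB price and stays in the CFR price. delivery — on the buyer under both terms; not part of either seller's price.
From FOB to CFR, the seller additionally bears: freight.
CFR price = 190504.07 + 3151.70 = 193655.77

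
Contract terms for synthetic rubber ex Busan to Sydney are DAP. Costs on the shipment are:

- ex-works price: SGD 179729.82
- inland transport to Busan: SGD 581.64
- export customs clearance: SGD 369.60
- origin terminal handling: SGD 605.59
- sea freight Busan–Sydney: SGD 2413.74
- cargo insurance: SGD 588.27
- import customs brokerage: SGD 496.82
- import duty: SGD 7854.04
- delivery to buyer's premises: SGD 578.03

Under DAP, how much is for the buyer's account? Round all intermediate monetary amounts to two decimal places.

DAP: the seller bears all costs to the named destination except import duty and clearance.
Seller's account: goods 179729.82 + inland to port 581.64 + export clearance 369.60 + origin terminal 605.59 + freight 2413.74 + insurance 588.27 + delivery 578.03 = 184866.69
Buyer's account: brokerage 496.82 + duty 7854.04 = 8350.86

Buyer's account: SGD 8350.86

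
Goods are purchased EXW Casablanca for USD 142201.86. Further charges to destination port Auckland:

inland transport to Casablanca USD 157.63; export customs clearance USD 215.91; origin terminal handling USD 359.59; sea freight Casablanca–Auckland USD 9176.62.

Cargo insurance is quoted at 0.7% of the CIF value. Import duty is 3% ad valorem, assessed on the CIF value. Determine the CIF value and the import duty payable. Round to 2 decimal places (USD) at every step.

CIF value: USD 153183.90; import duty: USD 4595.52

Let C be the CIF value. C = EXW price + pre-shipment costs + freight + 0.7% × C
C − 0.7% × C = 142201.86 + 157.63 + 215.91 + 359.59 + 9176.62
0.993 × C = 152111.61
C = 152111.61 / 0.993 = 153183.90
Insurance premium = 0.7% × 153183.90 = 1072.29
Import duty = 153183.90 × 3% = 4595.52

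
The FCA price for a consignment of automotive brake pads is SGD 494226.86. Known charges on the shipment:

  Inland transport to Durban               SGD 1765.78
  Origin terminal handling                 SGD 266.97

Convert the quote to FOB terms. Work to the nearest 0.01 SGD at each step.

FOB price: SGD 494493.83

Not relevant to the conversion: inland to port — on the seller under both FCA and FOB; already in the FCA price and stays in the FOB price.
From FCA to FOB, the seller additionally bears: origin terminal.
FOB price = 494226.86 + 266.97 = 494493.83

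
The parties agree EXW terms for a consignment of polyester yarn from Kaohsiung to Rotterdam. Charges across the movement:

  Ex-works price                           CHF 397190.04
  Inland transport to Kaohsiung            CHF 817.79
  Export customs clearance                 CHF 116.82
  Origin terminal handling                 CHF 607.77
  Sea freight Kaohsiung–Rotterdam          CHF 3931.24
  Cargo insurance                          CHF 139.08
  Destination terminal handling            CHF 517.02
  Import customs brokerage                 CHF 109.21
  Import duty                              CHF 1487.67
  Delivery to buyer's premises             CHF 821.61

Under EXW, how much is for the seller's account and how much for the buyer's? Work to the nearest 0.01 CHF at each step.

Seller: CHF 397190.04; buyer: CHF 8548.21

EXW: the seller makes goods available at their premises; the buyer bears all onward costs.
Seller's account: goods 397190.04 = 397190.04
Buyer's account: inland to port 817.79 + export clearance 116.82 + origin terminal 607.77 + freight 3931.24 + insurance 139.08 + destination terminal 517.02 + brokerage 109.21 + duty 1487.67 + delivery 821.61 = 8548.21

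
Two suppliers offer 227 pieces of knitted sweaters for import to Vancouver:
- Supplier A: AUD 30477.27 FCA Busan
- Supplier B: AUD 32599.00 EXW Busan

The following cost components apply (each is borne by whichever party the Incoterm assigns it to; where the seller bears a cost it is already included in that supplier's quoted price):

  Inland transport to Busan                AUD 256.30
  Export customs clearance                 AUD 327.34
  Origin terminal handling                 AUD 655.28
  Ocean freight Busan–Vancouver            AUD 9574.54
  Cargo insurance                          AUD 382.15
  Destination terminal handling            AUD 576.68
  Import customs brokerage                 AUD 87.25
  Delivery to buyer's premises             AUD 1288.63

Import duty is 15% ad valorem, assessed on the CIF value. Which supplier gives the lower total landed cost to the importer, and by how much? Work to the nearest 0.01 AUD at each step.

Supplier A is cheaper by AUD 3111.17

Supplier A (FCA):
CIF value = FCA price + origin terminal + freight + insurance = 30477.27 + 655.28 + 9574.54 + 382.15 = 41089.24
Import duty = 41089.24 × 15% = 6163.39
Buyer bears (A): 655.28 + 9574.54 + 382.15 + 576.68 + 87.25 + 1288.63 = 12564.53
Landed cost (A) = invoice 30477.27 + 12564.53 + duty 6163.39 = 49205.19
Supplier B (EXW):
CIF value = EXW price + inland to port + export clearance + origin terminal + freight + insurance = 32599.00 + 256.30 + 327.34 + 655.28 + 9574.54 + 382.15 = 43794.61
Import duty = 43794.61 × 15% = 6569.19
Buyer bears (B): 256.30 + 327.34 + 655.28 + 9574.54 + 382.15 + 576.68 + 87.25 + 1288.63 = 13148.17
Landed cost (B) = invoice 32599.00 + 13148.17 + duty 6569.19 = 52316.36
Difference = |49205.19 − 52316.36| = 3111.17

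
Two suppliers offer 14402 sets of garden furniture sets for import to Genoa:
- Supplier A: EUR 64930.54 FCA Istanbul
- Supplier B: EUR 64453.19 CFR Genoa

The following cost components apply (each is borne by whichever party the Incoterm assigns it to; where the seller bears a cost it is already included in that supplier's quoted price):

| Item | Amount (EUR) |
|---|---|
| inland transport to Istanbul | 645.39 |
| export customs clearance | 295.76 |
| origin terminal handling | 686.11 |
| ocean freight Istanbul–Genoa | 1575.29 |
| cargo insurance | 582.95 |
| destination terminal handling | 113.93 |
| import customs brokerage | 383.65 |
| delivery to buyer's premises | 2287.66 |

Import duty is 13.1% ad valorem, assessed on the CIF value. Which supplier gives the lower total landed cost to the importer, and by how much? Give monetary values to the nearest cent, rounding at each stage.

Supplier B is cheaper by EUR 3097.53

Supplier A (FCA):
CIF value = FCA price + origin terminal + freight + insurance = 64930.54 + 686.11 + 1575.29 + 582.95 = 67774.89
Import duty = 67774.89 × 13.1% = 8878.51
Buyer bears (A): 686.11 + 1575.29 + 582.95 + 113.93 + 383.65 + 2287.66 = 5629.59
Landed cost (A) = invoice 64930.54 + 5629.59 + duty 8878.51 = 79438.64
Supplier B (CFR):
CIF value = CFR price + insurance = 64453.19 + 582.95 = 65036.14
Import duty = 65036.14 × 13.1% = 8519.73
Buyer bears (B): 582.95 + 113.93 + 383.65 + 2287.66 = 3368.19
Landed cost (B) = invoice 64453.19 + 3368.19 + duty 8519.73 = 76341.11
Difference = |79438.64 − 76341.11| = 3097.53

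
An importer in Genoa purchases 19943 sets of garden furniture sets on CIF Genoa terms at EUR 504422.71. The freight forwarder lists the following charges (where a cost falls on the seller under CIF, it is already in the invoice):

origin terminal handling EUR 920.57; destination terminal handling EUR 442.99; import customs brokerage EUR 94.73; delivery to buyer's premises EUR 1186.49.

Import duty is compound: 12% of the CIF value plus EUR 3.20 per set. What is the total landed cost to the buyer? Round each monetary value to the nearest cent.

CIF: the seller pays costs through ocean freight and marine insurance to the destination port.
Already in the invoice (seller's account under CIF): origin terminal — exclude.
The CIF price already equals the CIF value: 504422.71
Ad valorem component: 504422.71 × 12% = 60530.73
Specific component: 19943 × 3.20 = 63817.60
Import duty = 60530.73 + 63817.60 = 124348.33
Buyer bears: destination terminal 442.99 + brokerage 94.73 + delivery 1186.49 + duty 124348.33 = 126072.54
Landed cost = invoice 504422.71 + 126072.54 = 630495.25

Total landed cost: EUR 630495.25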